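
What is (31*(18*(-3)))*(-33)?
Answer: 55242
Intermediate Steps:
(31*(18*(-3)))*(-33) = (31*(-54))*(-33) = -1674*(-33) = 55242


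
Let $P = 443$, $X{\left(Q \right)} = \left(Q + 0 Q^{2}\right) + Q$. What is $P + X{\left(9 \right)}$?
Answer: $461$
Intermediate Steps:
$X{\left(Q \right)} = 2 Q$ ($X{\left(Q \right)} = \left(Q + 0\right) + Q = Q + Q = 2 Q$)
$P + X{\left(9 \right)} = 443 + 2 \cdot 9 = 443 + 18 = 461$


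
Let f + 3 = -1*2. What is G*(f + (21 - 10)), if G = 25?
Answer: 150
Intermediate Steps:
f = -5 (f = -3 - 1*2 = -3 - 2 = -5)
G*(f + (21 - 10)) = 25*(-5 + (21 - 10)) = 25*(-5 + 11) = 25*6 = 150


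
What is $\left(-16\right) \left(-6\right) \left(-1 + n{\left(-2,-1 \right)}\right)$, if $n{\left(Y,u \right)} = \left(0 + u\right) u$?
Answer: $0$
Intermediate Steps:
$n{\left(Y,u \right)} = u^{2}$ ($n{\left(Y,u \right)} = u u = u^{2}$)
$\left(-16\right) \left(-6\right) \left(-1 + n{\left(-2,-1 \right)}\right) = \left(-16\right) \left(-6\right) \left(-1 + \left(-1\right)^{2}\right) = 96 \left(-1 + 1\right) = 96 \cdot 0 = 0$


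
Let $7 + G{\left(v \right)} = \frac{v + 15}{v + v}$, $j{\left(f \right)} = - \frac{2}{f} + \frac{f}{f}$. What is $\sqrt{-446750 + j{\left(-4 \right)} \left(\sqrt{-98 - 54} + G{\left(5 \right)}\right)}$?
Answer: $\frac{\sqrt{-1787030 + 12 i \sqrt{38}}}{2} \approx 0.013834 + 668.4 i$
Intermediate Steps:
$j{\left(f \right)} = 1 - \frac{2}{f}$ ($j{\left(f \right)} = - \frac{2}{f} + 1 = 1 - \frac{2}{f}$)
$G{\left(v \right)} = -7 + \frac{15 + v}{2 v}$ ($G{\left(v \right)} = -7 + \frac{v + 15}{v + v} = -7 + \frac{15 + v}{2 v}$)
$\sqrt{-446750 + j{\left(-4 \right)} \left(\sqrt{-98 - 54} + G{\left(5 \right)}\right)} = \sqrt{-446750 + \frac{-2 - 4}{-4} \left(\sqrt{-98 - 54} + \frac{15 - 65}{2 \cdot 5}\right)} = \sqrt{-446750 + \left(- \frac{1}{4}\right) \left(-6\right) \left(\sqrt{-152} + \frac{1}{2} \cdot \frac{1}{5} \left(15 - 65\right)\right)} = \sqrt{-446750 + \frac{3 \left(2 i \sqrt{38} + \frac{1}{2} \cdot \frac{1}{5} \left(-50\right)\right)}{2}} = \sqrt{-446750 + \frac{3 \left(2 i \sqrt{38} - 5\right)}{2}} = \sqrt{-446750 + \frac{3 \left(-5 + 2 i \sqrt{38}\right)}{2}} = \sqrt{-446750 - \left(\frac{15}{2} - 3 i \sqrt{38}\right)} = \sqrt{- \frac{893515}{2} + 3 i \sqrt{38}}$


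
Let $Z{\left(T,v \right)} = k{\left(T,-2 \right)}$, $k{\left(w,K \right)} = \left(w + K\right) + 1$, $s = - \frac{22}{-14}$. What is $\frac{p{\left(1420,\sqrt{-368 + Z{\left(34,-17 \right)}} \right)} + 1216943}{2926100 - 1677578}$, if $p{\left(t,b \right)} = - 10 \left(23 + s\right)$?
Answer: $\frac{8516881}{8739654} \approx 0.97451$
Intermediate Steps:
$s = \frac{11}{7}$ ($s = \left(-22\right) \left(- \frac{1}{14}\right) = \frac{11}{7} \approx 1.5714$)
$k{\left(w,K \right)} = 1 + K + w$ ($k{\left(w,K \right)} = \left(K + w\right) + 1 = 1 + K + w$)
$Z{\left(T,v \right)} = -1 + T$ ($Z{\left(T,v \right)} = 1 - 2 + T = -1 + T$)
$p{\left(t,b \right)} = - \frac{1720}{7}$ ($p{\left(t,b \right)} = - 10 \left(23 + \frac{11}{7}\right) = \left(-10\right) \frac{172}{7} = - \frac{1720}{7}$)
$\frac{p{\left(1420,\sqrt{-368 + Z{\left(34,-17 \right)}} \right)} + 1216943}{2926100 - 1677578} = \frac{- \frac{1720}{7} + 1216943}{2926100 - 1677578} = \frac{8516881}{7 \cdot 1248522} = \frac{8516881}{7} \cdot \frac{1}{1248522} = \frac{8516881}{8739654}$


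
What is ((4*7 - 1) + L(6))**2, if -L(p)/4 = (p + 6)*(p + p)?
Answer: 301401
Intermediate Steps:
L(p) = -8*p*(6 + p) (L(p) = -4*(p + 6)*(p + p) = -4*(6 + p)*2*p = -8*p*(6 + p))
((4*7 - 1) + L(6))**2 = ((4*7 - 1) - 8*6*(6 + 6))**2 = ((28 - 1) - 8*6*12)**2 = (27 - 576)**2 = (-549)**2 = 301401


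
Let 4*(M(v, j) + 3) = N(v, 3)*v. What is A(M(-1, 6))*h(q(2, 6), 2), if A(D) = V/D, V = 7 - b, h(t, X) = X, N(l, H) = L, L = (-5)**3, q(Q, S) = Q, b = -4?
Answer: 88/113 ≈ 0.77876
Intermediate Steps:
L = -125
N(l, H) = -125
M(v, j) = -3 - 125*v/4 (M(v, j) = -3 + (-125*v)/4 = -3 - 125*v/4)
V = 11 (V = 7 - 1*(-4) = 7 + 4 = 11)
A(D) = 11/D
A(M(-1, 6))*h(q(2, 6), 2) = (11/(-3 - 125/4*(-1)))*2 = (11/(-3 + 125/4))*2 = (11/(113/4))*2 = (11*(4/113))*2 = (44/113)*2 = 88/113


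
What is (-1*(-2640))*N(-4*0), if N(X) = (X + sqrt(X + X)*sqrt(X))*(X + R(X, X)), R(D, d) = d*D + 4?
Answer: 0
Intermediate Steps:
R(D, d) = 4 + D*d (R(D, d) = D*d + 4 = 4 + D*d)
N(X) = (X + X*sqrt(2))*(4 + X + X**2) (N(X) = (X + sqrt(X + X)*sqrt(X))*(X + (4 + X*X)) = (X + sqrt(2*X)*sqrt(X))*(X + (4 + X**2)) = (X + (sqrt(2)*sqrt(X))*sqrt(X))*(4 + X + X**2) = (X + X*sqrt(2))*(4 + X + X**2))
(-1*(-2640))*N(-4*0) = (-1*(-2640))*((-4*0)*(4 - 4*0 + (-4*0)**2 + (-4*0)*sqrt(2) + sqrt(2)*(4 + (-4*0)**2))) = 2640*(0*(4 + 0 + 0**2 + 0*sqrt(2) + sqrt(2)*(4 + 0**2))) = 2640*(0*(4 + 0 + 0 + 0 + sqrt(2)*(4 + 0))) = 2640*(0*(4 + 0 + 0 + 0 + sqrt(2)*4)) = 2640*(0*(4 + 0 + 0 + 0 + 4*sqrt(2))) = 2640*(0*(4 + 4*sqrt(2))) = 2640*0 = 0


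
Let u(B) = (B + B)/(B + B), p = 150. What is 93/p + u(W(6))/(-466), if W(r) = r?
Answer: 3599/5825 ≈ 0.61785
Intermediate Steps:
u(B) = 1 (u(B) = (2*B)/((2*B)) = (2*B)*(1/(2*B)) = 1)
93/p + u(W(6))/(-466) = 93/150 + 1/(-466) = 93*(1/150) + 1*(-1/466) = 31/50 - 1/466 = 3599/5825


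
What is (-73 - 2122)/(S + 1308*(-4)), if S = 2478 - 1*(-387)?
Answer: 2195/2367 ≈ 0.92733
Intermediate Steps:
S = 2865 (S = 2478 + 387 = 2865)
(-73 - 2122)/(S + 1308*(-4)) = (-73 - 2122)/(2865 + 1308*(-4)) = -2195/(2865 - 5232) = -2195/(-2367) = -2195*(-1/2367) = 2195/2367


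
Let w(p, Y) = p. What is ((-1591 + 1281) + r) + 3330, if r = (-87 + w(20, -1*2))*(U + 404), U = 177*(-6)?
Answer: 47106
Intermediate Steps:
U = -1062
r = 44086 (r = (-87 + 20)*(-1062 + 404) = -67*(-658) = 44086)
((-1591 + 1281) + r) + 3330 = ((-1591 + 1281) + 44086) + 3330 = (-310 + 44086) + 3330 = 43776 + 3330 = 47106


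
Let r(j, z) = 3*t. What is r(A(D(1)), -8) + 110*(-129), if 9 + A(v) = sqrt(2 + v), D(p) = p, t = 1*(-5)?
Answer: -14205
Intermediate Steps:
t = -5
A(v) = -9 + sqrt(2 + v)
r(j, z) = -15 (r(j, z) = 3*(-5) = -15)
r(A(D(1)), -8) + 110*(-129) = -15 + 110*(-129) = -15 - 14190 = -14205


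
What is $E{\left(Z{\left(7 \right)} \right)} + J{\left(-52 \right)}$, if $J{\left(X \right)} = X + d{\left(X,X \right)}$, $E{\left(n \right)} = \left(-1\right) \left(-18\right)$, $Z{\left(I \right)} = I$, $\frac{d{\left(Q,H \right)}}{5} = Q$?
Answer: $-294$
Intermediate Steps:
$d{\left(Q,H \right)} = 5 Q$
$E{\left(n \right)} = 18$
$J{\left(X \right)} = 6 X$ ($J{\left(X \right)} = X + 5 X = 6 X$)
$E{\left(Z{\left(7 \right)} \right)} + J{\left(-52 \right)} = 18 + 6 \left(-52\right) = 18 - 312 = -294$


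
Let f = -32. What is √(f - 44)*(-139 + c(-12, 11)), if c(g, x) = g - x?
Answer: -324*I*√19 ≈ -1412.3*I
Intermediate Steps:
√(f - 44)*(-139 + c(-12, 11)) = √(-32 - 44)*(-139 + (-12 - 1*11)) = √(-76)*(-139 + (-12 - 11)) = (2*I*√19)*(-139 - 23) = (2*I*√19)*(-162) = -324*I*√19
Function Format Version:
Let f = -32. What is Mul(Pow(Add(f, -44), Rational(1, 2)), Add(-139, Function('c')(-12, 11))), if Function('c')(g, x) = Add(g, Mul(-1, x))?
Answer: Mul(-324, I, Pow(19, Rational(1, 2))) ≈ Mul(-1412.3, I)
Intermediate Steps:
Mul(Pow(Add(f, -44), Rational(1, 2)), Add(-139, Function('c')(-12, 11))) = Mul(Pow(Add(-32, -44), Rational(1, 2)), Add(-139, Add(-12, Mul(-1, 11)))) = Mul(Pow(-76, Rational(1, 2)), Add(-139, Add(-12, -11))) = Mul(Mul(2, I, Pow(19, Rational(1, 2))), Add(-139, -23)) = Mul(Mul(2, I, Pow(19, Rational(1, 2))), -162) = Mul(-324, I, Pow(19, Rational(1, 2)))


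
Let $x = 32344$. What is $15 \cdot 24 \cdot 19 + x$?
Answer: $39184$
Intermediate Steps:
$15 \cdot 24 \cdot 19 + x = 15 \cdot 24 \cdot 19 + 32344 = 360 \cdot 19 + 32344 = 6840 + 32344 = 39184$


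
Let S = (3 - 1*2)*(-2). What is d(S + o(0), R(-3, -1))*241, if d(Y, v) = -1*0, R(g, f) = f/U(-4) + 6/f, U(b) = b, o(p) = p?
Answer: 0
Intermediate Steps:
R(g, f) = 6/f - f/4 (R(g, f) = f/(-4) + 6/f = f*(-1/4) + 6/f = -f/4 + 6/f = 6/f - f/4)
S = -2 (S = (3 - 2)*(-2) = 1*(-2) = -2)
d(Y, v) = 0
d(S + o(0), R(-3, -1))*241 = 0*241 = 0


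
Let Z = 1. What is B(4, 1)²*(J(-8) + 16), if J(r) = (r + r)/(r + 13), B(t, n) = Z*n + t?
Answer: 320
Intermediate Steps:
B(t, n) = n + t (B(t, n) = 1*n + t = n + t)
J(r) = 2*r/(13 + r) (J(r) = (2*r)/(13 + r) = 2*r/(13 + r))
B(4, 1)²*(J(-8) + 16) = (1 + 4)²*(2*(-8)/(13 - 8) + 16) = 5²*(2*(-8)/5 + 16) = 25*(2*(-8)*(⅕) + 16) = 25*(-16/5 + 16) = 25*(64/5) = 320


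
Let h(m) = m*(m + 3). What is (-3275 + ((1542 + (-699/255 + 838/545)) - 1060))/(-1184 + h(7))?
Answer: 12944148/5160605 ≈ 2.5083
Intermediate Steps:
h(m) = m*(3 + m)
(-3275 + ((1542 + (-699/255 + 838/545)) - 1060))/(-1184 + h(7)) = (-3275 + ((1542 + (-699/255 + 838/545)) - 1060))/(-1184 + 7*(3 + 7)) = (-3275 + ((1542 + (-699*1/255 + 838*(1/545))) - 1060))/(-1184 + 7*10) = (-3275 + ((1542 + (-233/85 + 838/545)) - 1060))/(-1184 + 70) = (-3275 + ((1542 - 11151/9265) - 1060))/(-1114) = (-3275 + (14275479/9265 - 1060))*(-1/1114) = (-3275 + 4454579/9265)*(-1/1114) = -25888296/9265*(-1/1114) = 12944148/5160605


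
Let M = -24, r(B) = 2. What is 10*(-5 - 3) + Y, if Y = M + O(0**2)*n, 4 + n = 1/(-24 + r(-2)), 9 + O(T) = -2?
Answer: -119/2 ≈ -59.500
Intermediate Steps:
O(T) = -11 (O(T) = -9 - 2 = -11)
n = -89/22 (n = -4 + 1/(-24 + 2) = -4 + 1/(-22) = -4 - 1/22 = -89/22 ≈ -4.0455)
Y = 41/2 (Y = -24 - 11*(-89/22) = -24 + 89/2 = 41/2 ≈ 20.500)
10*(-5 - 3) + Y = 10*(-5 - 3) + 41/2 = 10*(-8) + 41/2 = -80 + 41/2 = -119/2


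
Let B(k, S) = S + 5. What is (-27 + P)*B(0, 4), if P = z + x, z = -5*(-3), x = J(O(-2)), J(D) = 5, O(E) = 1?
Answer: -63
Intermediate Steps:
B(k, S) = 5 + S
x = 5
z = 15
P = 20 (P = 15 + 5 = 20)
(-27 + P)*B(0, 4) = (-27 + 20)*(5 + 4) = -7*9 = -63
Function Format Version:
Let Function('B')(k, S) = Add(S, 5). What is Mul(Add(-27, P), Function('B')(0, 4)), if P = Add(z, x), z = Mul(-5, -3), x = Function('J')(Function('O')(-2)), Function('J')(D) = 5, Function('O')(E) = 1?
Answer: -63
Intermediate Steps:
Function('B')(k, S) = Add(5, S)
x = 5
z = 15
P = 20 (P = Add(15, 5) = 20)
Mul(Add(-27, P), Function('B')(0, 4)) = Mul(Add(-27, 20), Add(5, 4)) = Mul(-7, 9) = -63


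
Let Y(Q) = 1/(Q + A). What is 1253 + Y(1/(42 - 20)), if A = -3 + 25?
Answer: 607727/485 ≈ 1253.0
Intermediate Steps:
A = 22
Y(Q) = 1/(22 + Q) (Y(Q) = 1/(Q + 22) = 1/(22 + Q))
1253 + Y(1/(42 - 20)) = 1253 + 1/(22 + 1/(42 - 20)) = 1253 + 1/(22 + 1/22) = 1253 + 1/(485/22) = 1253 + 22/485 = 607727/485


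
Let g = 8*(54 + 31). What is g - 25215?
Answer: -24535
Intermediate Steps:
g = 680 (g = 8*85 = 680)
g - 25215 = 680 - 25215 = -24535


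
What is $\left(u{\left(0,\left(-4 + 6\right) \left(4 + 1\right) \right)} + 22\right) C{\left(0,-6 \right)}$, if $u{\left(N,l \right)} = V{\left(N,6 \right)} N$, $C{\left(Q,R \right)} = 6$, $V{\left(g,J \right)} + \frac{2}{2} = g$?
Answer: $132$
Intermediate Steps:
$V{\left(g,J \right)} = -1 + g$
$u{\left(N,l \right)} = N \left(-1 + N\right)$ ($u{\left(N,l \right)} = \left(-1 + N\right) N = N \left(-1 + N\right)$)
$\left(u{\left(0,\left(-4 + 6\right) \left(4 + 1\right) \right)} + 22\right) C{\left(0,-6 \right)} = \left(0 \left(-1 + 0\right) + 22\right) 6 = \left(0 \left(-1\right) + 22\right) 6 = \left(0 + 22\right) 6 = 22 \cdot 6 = 132$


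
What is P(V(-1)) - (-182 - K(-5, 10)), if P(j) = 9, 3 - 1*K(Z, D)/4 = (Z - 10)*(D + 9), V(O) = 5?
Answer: 1343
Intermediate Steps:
K(Z, D) = 12 - 4*(-10 + Z)*(9 + D) (K(Z, D) = 12 - 4*(Z - 10)*(D + 9) = 12 - 4*(-10 + Z)*(9 + D))
P(V(-1)) - (-182 - K(-5, 10)) = 9 - (-182 - (372 - 36*(-5) + 40*10 - 4*10*(-5))) = 9 - (-182 - (372 + 180 + 400 + 200)) = 9 - (-182 - 1*1152) = 9 - (-182 - 1152) = 9 - 1*(-1334) = 9 + 1334 = 1343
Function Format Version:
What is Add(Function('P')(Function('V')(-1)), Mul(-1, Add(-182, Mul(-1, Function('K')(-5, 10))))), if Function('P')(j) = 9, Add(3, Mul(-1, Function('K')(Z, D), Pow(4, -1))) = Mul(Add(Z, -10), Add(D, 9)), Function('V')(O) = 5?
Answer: 1343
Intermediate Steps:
Function('K')(Z, D) = Add(12, Mul(-4, Add(-10, Z), Add(9, D))) (Function('K')(Z, D) = Add(12, Mul(-4, Mul(Add(Z, -10), Add(D, 9)))) = Add(12, Mul(-4, Mul(Add(-10, Z), Add(9, D)))) = Add(12, Mul(-4, Add(-10, Z), Add(9, D))))
Add(Function('P')(Function('V')(-1)), Mul(-1, Add(-182, Mul(-1, Function('K')(-5, 10))))) = Add(9, Mul(-1, Add(-182, Mul(-1, Add(372, Mul(-36, -5), Mul(40, 10), Mul(-4, 10, -5)))))) = Add(9, Mul(-1, Add(-182, Mul(-1, Add(372, 180, 400, 200))))) = Add(9, Mul(-1, Add(-182, Mul(-1, 1152)))) = Add(9, Mul(-1, Add(-182, -1152))) = Add(9, Mul(-1, -1334)) = Add(9, 1334) = 1343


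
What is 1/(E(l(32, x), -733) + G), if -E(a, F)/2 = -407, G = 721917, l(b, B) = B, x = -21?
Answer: 1/722731 ≈ 1.3836e-6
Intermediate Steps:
E(a, F) = 814 (E(a, F) = -2*(-407) = 814)
1/(E(l(32, x), -733) + G) = 1/(814 + 721917) = 1/722731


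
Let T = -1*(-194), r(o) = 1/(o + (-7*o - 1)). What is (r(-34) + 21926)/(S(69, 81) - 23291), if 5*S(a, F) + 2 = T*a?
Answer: -22254895/20923413 ≈ -1.0636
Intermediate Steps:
r(o) = 1/(-1 - 6*o) (r(o) = 1/(o + (-1 - 7*o)) = 1/(-1 - 6*o))
T = 194
S(a, F) = -2/5 + 194*a/5 (S(a, F) = -2/5 + (194*a)/5 = -2/5 + 194*a/5)
(r(-34) + 21926)/(S(69, 81) - 23291) = (-1/(1 + 6*(-34)) + 21926)/((-2/5 + (194/5)*69) - 23291) = (-1/(1 - 204) + 21926)/((-2/5 + 13386/5) - 23291) = (-1/(-203) + 21926)/(13384/5 - 23291) = (-1*(-1/203) + 21926)/(-103071/5) = (1/203 + 21926)*(-5/103071) = (4450979/203)*(-5/103071) = -22254895/20923413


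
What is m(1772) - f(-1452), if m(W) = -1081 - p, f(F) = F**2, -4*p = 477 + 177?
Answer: -4218443/2 ≈ -2.1092e+6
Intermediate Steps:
p = -327/2 (p = -(477 + 177)/4 = -1/4*654 = -327/2 ≈ -163.50)
m(W) = -1835/2 (m(W) = -1081 - 1*(-327/2) = -1081 + 327/2 = -1835/2)
m(1772) - f(-1452) = -1835/2 - 1*(-1452)**2 = -1835/2 - 1*2108304 = -1835/2 - 2108304 = -4218443/2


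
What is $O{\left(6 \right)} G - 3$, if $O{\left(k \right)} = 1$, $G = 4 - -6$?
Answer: $7$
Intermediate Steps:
$G = 10$ ($G = 4 + 6 = 10$)
$O{\left(6 \right)} G - 3 = 1 \cdot 10 - 3 = 10 - 3 = 7$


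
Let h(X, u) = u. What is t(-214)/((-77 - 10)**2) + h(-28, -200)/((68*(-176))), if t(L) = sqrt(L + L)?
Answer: 25/1496 + 2*I*sqrt(107)/7569 ≈ 0.016711 + 0.0027333*I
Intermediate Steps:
t(L) = sqrt(2)*sqrt(L) (t(L) = sqrt(2*L) = sqrt(2)*sqrt(L))
t(-214)/((-77 - 10)**2) + h(-28, -200)/((68*(-176))) = (sqrt(2)*sqrt(-214))/((-77 - 10)**2) - 200/(68*(-176)) = (sqrt(2)*(I*sqrt(214)))/((-87)**2) - 200/(-11968) = (2*I*sqrt(107))/7569 - 200*(-1/11968) = (2*I*sqrt(107))*(1/7569) + 25/1496 = 2*I*sqrt(107)/7569 + 25/1496 = 25/1496 + 2*I*sqrt(107)/7569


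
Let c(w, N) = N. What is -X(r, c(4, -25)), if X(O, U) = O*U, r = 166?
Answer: 4150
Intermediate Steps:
-X(r, c(4, -25)) = -166*(-25) = -1*(-4150) = 4150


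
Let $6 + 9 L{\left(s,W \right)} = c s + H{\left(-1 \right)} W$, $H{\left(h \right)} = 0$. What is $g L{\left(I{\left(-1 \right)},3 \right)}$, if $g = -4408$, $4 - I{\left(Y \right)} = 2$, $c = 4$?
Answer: $- \frac{8816}{9} \approx -979.56$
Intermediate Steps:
$I{\left(Y \right)} = 2$ ($I{\left(Y \right)} = 4 - 2 = 2$)
$L{\left(s,W \right)} = - \frac{2}{3} + \frac{4 s}{9}$ ($L{\left(s,W \right)} = - \frac{2}{3} + \frac{4 s + 0 W}{9} = - \frac{2}{3} + \frac{4 s + 0}{9} = - \frac{2}{3} + \frac{4 s}{9}$)
$g L{\left(I{\left(-1 \right)},3 \right)} = - 4408 \left(- \frac{2}{3} + \frac{4}{9} \cdot 2\right) = - 4408 \left(- \frac{2}{3} + \frac{8}{9}\right) = \left(-4408\right) \frac{2}{9} = - \frac{8816}{9}$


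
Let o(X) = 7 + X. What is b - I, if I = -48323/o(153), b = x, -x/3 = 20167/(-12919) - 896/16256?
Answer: 80556962459/262514080 ≈ 306.87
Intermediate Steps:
x = 7954926/1640713 (x = -3*(20167/(-12919) - 896/16256) = -3*(20167*(-1/12919) - 896*1/16256) = -3*(-20167/12919 - 7/127) = -3*(-2651642/1640713) = 7954926/1640713 ≈ 4.8485)
b = 7954926/1640713 ≈ 4.8485
I = -48323/160 (I = -48323/(7 + 153) = -48323/160 ≈ -302.02)
b - I = 7954926/1640713 - 1*(-48323/160) = 7954926/1640713 + 48323/160 = 80556962459/262514080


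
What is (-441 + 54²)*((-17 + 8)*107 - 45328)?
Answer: -114570225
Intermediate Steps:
(-441 + 54²)*((-17 + 8)*107 - 45328) = (-441 + 2916)*(-9*107 - 45328) = 2475*(-963 - 45328) = 2475*(-46291) = -114570225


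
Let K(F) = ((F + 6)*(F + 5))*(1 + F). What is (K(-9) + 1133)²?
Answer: 1075369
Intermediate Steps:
K(F) = (1 + F)*(5 + F)*(6 + F) (K(F) = ((6 + F)*(5 + F))*(1 + F) = ((5 + F)*(6 + F))*(1 + F) = (1 + F)*(5 + F)*(6 + F))
(K(-9) + 1133)² = ((30 + (-9)³ + 12*(-9)² + 41*(-9)) + 1133)² = ((30 - 729 + 12*81 - 369) + 1133)² = ((30 - 729 + 972 - 369) + 1133)² = (-96 + 1133)² = 1037² = 1075369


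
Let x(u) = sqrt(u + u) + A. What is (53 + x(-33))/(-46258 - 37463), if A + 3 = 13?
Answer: -21/27907 - I*sqrt(66)/83721 ≈ -0.0007525 - 9.7037e-5*I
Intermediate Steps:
A = 10 (A = -3 + 13 = 10)
x(u) = 10 + sqrt(2)*sqrt(u) (x(u) = sqrt(u + u) + 10 = sqrt(2*u) + 10 = sqrt(2)*sqrt(u) + 10 = 10 + sqrt(2)*sqrt(u))
(53 + x(-33))/(-46258 - 37463) = (53 + (10 + sqrt(2)*sqrt(-33)))/(-46258 - 37463) = (53 + (10 + sqrt(2)*(I*sqrt(33))))/(-83721) = (53 + (10 + I*sqrt(66)))*(-1/83721) = (63 + I*sqrt(66))*(-1/83721) = -21/27907 - I*sqrt(66)/83721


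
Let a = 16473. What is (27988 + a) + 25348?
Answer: 69809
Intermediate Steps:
(27988 + a) + 25348 = (27988 + 16473) + 25348 = 44461 + 25348 = 69809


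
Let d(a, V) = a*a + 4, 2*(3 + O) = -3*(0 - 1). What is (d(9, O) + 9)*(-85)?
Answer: -7990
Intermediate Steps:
O = -3/2 (O = -3 + (-3*(0 - 1))/2 = -3 + (-3*(-1))/2 = -3 + (½)*3 = -3 + 3/2 = -3/2 ≈ -1.5000)
d(a, V) = 4 + a² (d(a, V) = a² + 4 = 4 + a²)
(d(9, O) + 9)*(-85) = ((4 + 9²) + 9)*(-85) = ((4 + 81) + 9)*(-85) = (85 + 9)*(-85) = 94*(-85) = -7990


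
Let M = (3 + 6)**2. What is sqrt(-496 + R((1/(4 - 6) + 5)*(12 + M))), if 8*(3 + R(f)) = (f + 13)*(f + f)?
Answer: sqrt(714347)/4 ≈ 211.30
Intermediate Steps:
M = 81 (M = 9**2 = 81)
R(f) = -3 + f*(13 + f)/4 (R(f) = -3 + ((f + 13)*(f + f))/8 = -3 + ((13 + f)*(2*f))/8 = -3 + (2*f*(13 + f))/8 = -3 + f*(13 + f)/4)
sqrt(-496 + R((1/(4 - 6) + 5)*(12 + M))) = sqrt(-496 + (-3 + ((1/(4 - 6) + 5)*(12 + 81))**2/4 + 13*((1/(4 - 6) + 5)*(12 + 81))/4)) = sqrt(-496 + (-3 + ((1/(-2) + 5)*93)**2/4 + 13*((1/(-2) + 5)*93)/4)) = sqrt(-496 + (-3 + ((-1/2 + 5)*93)**2/4 + 13*((-1/2 + 5)*93)/4)) = sqrt(-496 + (-3 + ((9/2)*93)**2/4 + 13*((9/2)*93)/4)) = sqrt(-496 + (-3 + (837/2)**2/4 + (13/4)*(837/2))) = sqrt(-496 + (-3 + (1/4)*(700569/4) + 10881/8)) = sqrt(-496 + (-3 + 700569/16 + 10881/8)) = sqrt(-496 + 722283/16) = sqrt(714347/16) = sqrt(714347)/4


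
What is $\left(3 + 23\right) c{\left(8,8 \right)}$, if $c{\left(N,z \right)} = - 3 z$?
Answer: $-624$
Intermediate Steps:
$\left(3 + 23\right) c{\left(8,8 \right)} = \left(3 + 23\right) \left(\left(-3\right) 8\right) = 26 \left(-24\right) = -624$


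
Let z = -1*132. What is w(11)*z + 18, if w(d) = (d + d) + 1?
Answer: -3018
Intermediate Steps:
z = -132
w(d) = 1 + 2*d (w(d) = 2*d + 1 = 1 + 2*d)
w(11)*z + 18 = (1 + 2*11)*(-132) + 18 = (1 + 22)*(-132) + 18 = 23*(-132) + 18 = -3036 + 18 = -3018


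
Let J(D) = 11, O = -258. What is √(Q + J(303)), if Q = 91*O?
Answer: I*√23467 ≈ 153.19*I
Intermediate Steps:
Q = -23478 (Q = 91*(-258) = -23478)
√(Q + J(303)) = √(-23478 + 11) = √(-23467) = I*√23467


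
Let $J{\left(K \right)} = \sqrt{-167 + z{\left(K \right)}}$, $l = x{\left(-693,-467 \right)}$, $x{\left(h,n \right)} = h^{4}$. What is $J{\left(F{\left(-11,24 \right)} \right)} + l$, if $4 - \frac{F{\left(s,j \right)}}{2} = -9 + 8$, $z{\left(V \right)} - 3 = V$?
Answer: $230639102001 + i \sqrt{154} \approx 2.3064 \cdot 10^{11} + 12.41 i$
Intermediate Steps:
$z{\left(V \right)} = 3 + V$
$F{\left(s,j \right)} = 10$ ($F{\left(s,j \right)} = 8 - 2 \left(-9 + 8\right) = 8 - -2 = 8 + 2 = 10$)
$l = 230639102001$ ($l = \left(-693\right)^{4} = 230639102001$)
$J{\left(K \right)} = \sqrt{-164 + K}$ ($J{\left(K \right)} = \sqrt{-167 + \left(3 + K\right)} = \sqrt{-164 + K}$)
$J{\left(F{\left(-11,24 \right)} \right)} + l = \sqrt{-164 + 10} + 230639102001 = \sqrt{-154} + 230639102001 = i \sqrt{154} + 230639102001 = 230639102001 + i \sqrt{154}$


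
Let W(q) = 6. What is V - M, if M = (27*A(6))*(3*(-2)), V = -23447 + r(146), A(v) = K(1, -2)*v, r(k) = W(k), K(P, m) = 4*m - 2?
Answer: -33161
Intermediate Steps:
K(P, m) = -2 + 4*m
r(k) = 6
A(v) = -10*v (A(v) = (-2 + 4*(-2))*v = (-2 - 8)*v = -10*v)
V = -23441 (V = -23447 + 6 = -23441)
M = 9720 (M = (27*(-10*6))*(3*(-2)) = (27*(-60))*(-6) = -1620*(-6) = 9720)
V - M = -23441 - 1*9720 = -23441 - 9720 = -33161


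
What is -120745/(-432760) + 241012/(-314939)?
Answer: -427568023/879309688 ≈ -0.48625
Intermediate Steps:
-120745/(-432760) + 241012/(-314939) = -120745*(-1/432760) + 241012*(-1/314939) = 779/2792 - 241012/314939 = -427568023/879309688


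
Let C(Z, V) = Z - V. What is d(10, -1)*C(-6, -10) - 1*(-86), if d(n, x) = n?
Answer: 126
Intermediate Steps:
d(10, -1)*C(-6, -10) - 1*(-86) = 10*(-6 - 1*(-10)) - 1*(-86) = 10*(-6 + 10) + 86 = 10*4 + 86 = 40 + 86 = 126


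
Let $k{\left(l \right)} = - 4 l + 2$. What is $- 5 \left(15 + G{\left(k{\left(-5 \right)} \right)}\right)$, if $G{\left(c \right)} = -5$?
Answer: $-50$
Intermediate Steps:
$k{\left(l \right)} = 2 - 4 l$
$- 5 \left(15 + G{\left(k{\left(-5 \right)} \right)}\right) = - 5 \left(15 - 5\right) = \left(-5\right) 10 = -50$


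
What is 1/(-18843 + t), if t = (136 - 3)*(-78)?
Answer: -1/29217 ≈ -3.4227e-5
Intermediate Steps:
t = -10374 (t = 133*(-78) = -10374)
1/(-18843 + t) = 1/(-18843 - 10374) = 1/(-29217) = -1/29217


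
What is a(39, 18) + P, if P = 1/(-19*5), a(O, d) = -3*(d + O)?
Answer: -16246/95 ≈ -171.01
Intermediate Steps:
a(O, d) = -3*O - 3*d (a(O, d) = -3*(O + d) = -3*O - 3*d)
P = -1/95 (P = 1/(-95) = -1/95 ≈ -0.010526)
a(39, 18) + P = (-3*39 - 3*18) - 1/95 = (-117 - 54) - 1/95 = -171 - 1/95 = -16246/95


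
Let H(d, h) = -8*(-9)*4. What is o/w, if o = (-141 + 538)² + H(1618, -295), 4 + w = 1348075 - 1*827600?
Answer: 157897/520471 ≈ 0.30337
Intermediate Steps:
H(d, h) = 288 (H(d, h) = 72*4 = 288)
w = 520471 (w = -4 + (1348075 - 1*827600) = -4 + (1348075 - 827600) = -4 + 520475 = 520471)
o = 157897 (o = (-141 + 538)² + 288 = 397² + 288 = 157609 + 288 = 157897)
o/w = 157897/520471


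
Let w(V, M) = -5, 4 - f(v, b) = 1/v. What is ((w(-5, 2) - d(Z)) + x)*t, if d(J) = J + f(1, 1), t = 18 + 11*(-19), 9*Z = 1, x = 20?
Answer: -20437/9 ≈ -2270.8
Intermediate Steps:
f(v, b) = 4 - 1/v
Z = ⅑ (Z = (⅑)*1 = ⅑ ≈ 0.11111)
t = -191 (t = 18 - 209 = -191)
d(J) = 3 + J (d(J) = J + (4 - 1/1) = J + (4 - 1*1) = J + (4 - 1) = J + 3 = 3 + J)
((w(-5, 2) - d(Z)) + x)*t = ((-5 - (3 + ⅑)) + 20)*(-191) = ((-5 - 1*28/9) + 20)*(-191) = ((-5 - 28/9) + 20)*(-191) = (-73/9 + 20)*(-191) = (107/9)*(-191) = -20437/9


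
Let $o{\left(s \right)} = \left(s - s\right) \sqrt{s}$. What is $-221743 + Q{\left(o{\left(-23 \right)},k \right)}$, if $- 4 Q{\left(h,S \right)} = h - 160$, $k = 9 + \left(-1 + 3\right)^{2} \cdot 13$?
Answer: $-221703$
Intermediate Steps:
$k = 61$ ($k = 9 + 2^{2} \cdot 13 = 9 + 4 \cdot 13 = 9 + 52 = 61$)
$o{\left(s \right)} = 0$ ($o{\left(s \right)} = 0 \sqrt{s} = 0$)
$Q{\left(h,S \right)} = 40 - \frac{h}{4}$ ($Q{\left(h,S \right)} = - \frac{h - 160}{4} = - \frac{-160 + h}{4} = 40 - \frac{h}{4}$)
$-221743 + Q{\left(o{\left(-23 \right)},k \right)} = -221743 + \left(40 - 0\right) = -221743 + \left(40 + 0\right) = -221743 + 40 = -221703$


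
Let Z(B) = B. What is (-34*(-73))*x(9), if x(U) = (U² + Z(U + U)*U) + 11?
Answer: 630428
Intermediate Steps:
x(U) = 11 + 3*U² (x(U) = (U² + (U + U)*U) + 11 = (U² + (2*U)*U) + 11 = (U² + 2*U²) + 11 = 3*U² + 11 = 11 + 3*U²)
(-34*(-73))*x(9) = (-34*(-73))*(11 + 3*9²) = 2482*(11 + 3*81) = 2482*(11 + 243) = 2482*254 = 630428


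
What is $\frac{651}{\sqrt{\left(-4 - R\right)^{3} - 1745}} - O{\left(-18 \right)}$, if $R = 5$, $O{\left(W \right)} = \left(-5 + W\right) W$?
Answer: $-414 - \frac{651 i \sqrt{2474}}{2474} \approx -414.0 - 13.088 i$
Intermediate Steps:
$O{\left(W \right)} = W \left(-5 + W\right)$
$\frac{651}{\sqrt{\left(-4 - R\right)^{3} - 1745}} - O{\left(-18 \right)} = \frac{651}{\sqrt{\left(-4 - 5\right)^{3} - 1745}} - - 18 \left(-5 - 18\right) = \frac{651}{\sqrt{\left(-4 - 5\right)^{3} - 1745}} - \left(-18\right) \left(-23\right) = \frac{651}{\sqrt{\left(-9\right)^{3} - 1745}} - 414 = \frac{651}{\sqrt{-729 - 1745}} - 414 = \frac{651}{\sqrt{-2474}} - 414 = \frac{651}{i \sqrt{2474}} - 414 = 651 \left(- \frac{i \sqrt{2474}}{2474}\right) - 414 = - \frac{651 i \sqrt{2474}}{2474} - 414 = -414 - \frac{651 i \sqrt{2474}}{2474}$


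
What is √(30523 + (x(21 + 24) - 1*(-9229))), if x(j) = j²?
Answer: √41777 ≈ 204.39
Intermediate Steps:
√(30523 + (x(21 + 24) - 1*(-9229))) = √(30523 + ((21 + 24)² - 1*(-9229))) = √(30523 + (45² + 9229)) = √(30523 + (2025 + 9229)) = √(30523 + 11254) = √41777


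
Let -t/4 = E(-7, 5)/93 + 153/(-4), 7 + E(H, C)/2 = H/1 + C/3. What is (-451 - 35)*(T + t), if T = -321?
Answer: 2515104/31 ≈ 81132.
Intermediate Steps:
E(H, C) = -14 + 2*H + 2*C/3 (E(H, C) = -14 + 2*(H/1 + C/3) = -14 + 2*(H*1 + C*(1/3)) = -14 + 2*(H + C/3) = -14 + (2*H + 2*C/3) = -14 + 2*H + 2*C/3)
t = 42983/279 (t = -4*((-14 + 2*(-7) + (2/3)*5)/93 + 153/(-4)) = -4*((-14 - 14 + 10/3)*(1/93) + 153*(-1/4)) = -4*(-74/3*1/93 - 153/4) = -4*(-74/279 - 153/4) = -4*(-42983/1116) = 42983/279 ≈ 154.06)
(-451 - 35)*(T + t) = (-451 - 35)*(-321 + 42983/279) = -486*(-46576/279) = 2515104/31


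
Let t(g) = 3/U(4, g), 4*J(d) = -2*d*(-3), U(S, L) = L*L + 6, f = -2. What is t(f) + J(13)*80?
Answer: 15603/10 ≈ 1560.3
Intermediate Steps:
U(S, L) = 6 + L² (U(S, L) = L² + 6 = 6 + L²)
J(d) = 3*d/2 (J(d) = (-2*d*(-3))/4 = (6*d)/4 = 3*d/2)
t(g) = 3/(6 + g²)
t(f) + J(13)*80 = 3/(6 + (-2)²) + ((3/2)*13)*80 = 3/(6 + 4) + (39/2)*80 = 3/10 + 1560 = 15603/10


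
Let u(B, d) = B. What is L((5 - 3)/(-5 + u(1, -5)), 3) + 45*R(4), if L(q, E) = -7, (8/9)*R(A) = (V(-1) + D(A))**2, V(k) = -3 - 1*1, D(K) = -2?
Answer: 3631/2 ≈ 1815.5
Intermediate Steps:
V(k) = -4 (V(k) = -3 - 1 = -4)
R(A) = 81/2 (R(A) = 9*(-4 - 2)**2/8 = (9/8)*(-6)**2 = (9/8)*36 = 81/2)
L((5 - 3)/(-5 + u(1, -5)), 3) + 45*R(4) = -7 + 45*(81/2) = -7 + 3645/2 = 3631/2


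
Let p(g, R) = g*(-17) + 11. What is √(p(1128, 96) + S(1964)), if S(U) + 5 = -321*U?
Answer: I*√649614 ≈ 805.99*I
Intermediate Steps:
S(U) = -5 - 321*U
p(g, R) = 11 - 17*g (p(g, R) = -17*g + 11 = 11 - 17*g)
√(p(1128, 96) + S(1964)) = √((11 - 17*1128) + (-5 - 321*1964)) = √((11 - 19176) + (-5 - 630444)) = √(-19165 - 630449) = √(-649614) = I*√649614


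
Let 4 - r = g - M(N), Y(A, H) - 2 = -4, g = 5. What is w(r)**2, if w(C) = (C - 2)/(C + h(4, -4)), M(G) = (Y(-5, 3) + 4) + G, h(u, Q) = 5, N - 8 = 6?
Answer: 169/400 ≈ 0.42250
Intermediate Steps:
N = 14 (N = 8 + 6 = 14)
Y(A, H) = -2 (Y(A, H) = 2 - 4 = -2)
M(G) = 2 + G (M(G) = (-2 + 4) + G = 2 + G)
r = 15 (r = 4 - (5 - (2 + 14)) = 4 - (5 - 1*16) = 4 - (5 - 16) = 4 - 1*(-11) = 4 + 11 = 15)
w(C) = (-2 + C)/(5 + C) (w(C) = (C - 2)/(C + 5) = (-2 + C)/(5 + C))
w(r)**2 = ((-2 + 15)/(5 + 15))**2 = (13/20)**2 = 169/400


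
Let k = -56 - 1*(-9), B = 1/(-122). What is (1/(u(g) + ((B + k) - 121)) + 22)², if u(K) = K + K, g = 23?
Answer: 107156713104/221563225 ≈ 483.64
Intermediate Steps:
u(K) = 2*K
B = -1/122 ≈ -0.0081967
k = -47 (k = -56 + 9 = -47)
(1/(u(g) + ((B + k) - 121)) + 22)² = (1/(2*23 + ((-1/122 - 47) - 121)) + 22)² = (1/(46 + (-5735/122 - 121)) + 22)² = (1/(46 - 20497/122) + 22)² = (1/(-14885/122) + 22)² = (-122/14885 + 22)² = (327348/14885)² = 107156713104/221563225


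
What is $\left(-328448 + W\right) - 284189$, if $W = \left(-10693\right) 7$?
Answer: $-687488$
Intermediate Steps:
$W = -74851$
$\left(-328448 + W\right) - 284189 = \left(-328448 - 74851\right) - 284189 = -403299 - 284189 = -687488$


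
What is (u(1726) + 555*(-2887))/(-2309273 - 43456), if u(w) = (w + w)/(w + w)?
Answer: 1602284/2352729 ≈ 0.68103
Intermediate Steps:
u(w) = 1 (u(w) = (2*w)/((2*w)) = (2*w)*(1/(2*w)) = 1)
(u(1726) + 555*(-2887))/(-2309273 - 43456) = (1 + 555*(-2887))/(-2309273 - 43456) = (1 - 1602285)/(-2352729) = -1602284*(-1/2352729) = 1602284/2352729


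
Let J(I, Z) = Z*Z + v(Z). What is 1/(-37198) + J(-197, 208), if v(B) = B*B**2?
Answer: 336350862847/37198 ≈ 9.0422e+6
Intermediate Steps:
v(B) = B**3
J(I, Z) = Z**2 + Z**3 (J(I, Z) = Z*Z + Z**3 = Z**2 + Z**3)
1/(-37198) + J(-197, 208) = 1/(-37198) + 208**2*(1 + 208) = -1/37198 + 43264*209 = -1/37198 + 9042176 = 336350862847/37198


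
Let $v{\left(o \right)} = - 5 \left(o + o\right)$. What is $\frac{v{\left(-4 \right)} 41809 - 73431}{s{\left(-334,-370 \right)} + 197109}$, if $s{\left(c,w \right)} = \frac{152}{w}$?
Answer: $\frac{295801865}{36465089} \approx 8.1119$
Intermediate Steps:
$v{\left(o \right)} = - 10 o$ ($v{\left(o \right)} = - 5 \cdot 2 o = - 10 o$)
$\frac{v{\left(-4 \right)} 41809 - 73431}{s{\left(-334,-370 \right)} + 197109} = \frac{\left(-10\right) \left(-4\right) 41809 - 73431}{\frac{152}{-370} + 197109} = \frac{40 \cdot 41809 - 73431}{152 \left(- \frac{1}{370}\right) + 197109} = \frac{1672360 - 73431}{- \frac{76}{185} + 197109} = \frac{1598929}{\frac{36465089}{185}} = 1598929 \cdot \frac{185}{36465089} = \frac{295801865}{36465089}$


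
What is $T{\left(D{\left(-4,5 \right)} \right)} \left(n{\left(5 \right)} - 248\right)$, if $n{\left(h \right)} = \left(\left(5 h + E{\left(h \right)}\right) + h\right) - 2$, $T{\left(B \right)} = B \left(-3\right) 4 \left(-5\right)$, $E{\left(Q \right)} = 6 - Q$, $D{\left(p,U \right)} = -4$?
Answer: $52560$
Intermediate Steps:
$T{\left(B \right)} = 60 B$ ($T{\left(B \right)} = B \left(\left(-12\right) \left(-5\right)\right) = B 60 = 60 B$)
$n{\left(h \right)} = 4 + 5 h$ ($n{\left(h \right)} = \left(\left(5 h - \left(-6 + h\right)\right) + h\right) - 2 = \left(\left(6 + 4 h\right) + h\right) - 2 = \left(6 + 5 h\right) - 2 = 4 + 5 h$)
$T{\left(D{\left(-4,5 \right)} \right)} \left(n{\left(5 \right)} - 248\right) = 60 \left(-4\right) \left(\left(4 + 5 \cdot 5\right) - 248\right) = - 240 \left(\left(4 + 25\right) - 248\right) = - 240 \left(29 - 248\right) = \left(-240\right) \left(-219\right) = 52560$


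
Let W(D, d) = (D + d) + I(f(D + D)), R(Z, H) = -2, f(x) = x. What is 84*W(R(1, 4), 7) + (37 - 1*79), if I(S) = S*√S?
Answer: 378 - 672*I ≈ 378.0 - 672.0*I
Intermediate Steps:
I(S) = S^(3/2)
W(D, d) = D + d + 2*√2*D^(3/2) (W(D, d) = (D + d) + (D + D)^(3/2) = (D + d) + (2*D)^(3/2) = (D + d) + 2*√2*D^(3/2) = D + d + 2*√2*D^(3/2))
84*W(R(1, 4), 7) + (37 - 1*79) = 84*(-2 + 7 + 2*√2*(-2)^(3/2)) + (37 - 1*79) = 84*(-2 + 7 + 2*√2*(-2*I*√2)) + (37 - 79) = 84*(-2 + 7 - 8*I) - 42 = 84*(5 - 8*I) - 42 = (420 - 672*I) - 42 = 378 - 672*I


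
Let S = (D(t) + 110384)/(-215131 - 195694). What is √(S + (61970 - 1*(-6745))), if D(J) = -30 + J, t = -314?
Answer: √463899150378555/82165 ≈ 262.13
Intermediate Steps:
S = -22008/82165 (S = ((-30 - 314) + 110384)/(-215131 - 195694) = (-344 + 110384)/(-410825) = 110040*(-1/410825) = -22008/82165 ≈ -0.26785)
√(S + (61970 - 1*(-6745))) = √(-22008/82165 + (61970 - 1*(-6745))) = √(-22008/82165 + (61970 + 6745)) = √(-22008/82165 + 68715) = √(5645945967/82165) = √463899150378555/82165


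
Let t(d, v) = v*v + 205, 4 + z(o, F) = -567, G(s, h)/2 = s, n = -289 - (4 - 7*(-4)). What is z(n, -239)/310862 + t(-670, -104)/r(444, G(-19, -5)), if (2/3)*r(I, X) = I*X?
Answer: -1720230485/3933647748 ≈ -0.43731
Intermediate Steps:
n = -321 (n = -289 - (4 + 28) = -289 - 1*32 = -289 - 32 = -321)
G(s, h) = 2*s
z(o, F) = -571 (z(o, F) = -4 - 567 = -571)
r(I, X) = 3*I*X/2 (r(I, X) = 3*(I*X)/2 = 3*I*X/2)
t(d, v) = 205 + v**2 (t(d, v) = v**2 + 205 = 205 + v**2)
z(n, -239)/310862 + t(-670, -104)/r(444, G(-19, -5)) = -571/310862 + (205 + (-104)**2)/(((3/2)*444*(2*(-19)))) = -571*1/310862 + (205 + 10816)/(((3/2)*444*(-38))) = -571/310862 + 11021/(-25308) = -571/310862 + 11021*(-1/25308) = -571/310862 - 11021/25308 = -1720230485/3933647748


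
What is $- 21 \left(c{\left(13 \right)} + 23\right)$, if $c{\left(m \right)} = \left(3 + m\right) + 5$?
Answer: $-924$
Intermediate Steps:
$c{\left(m \right)} = 8 + m$
$- 21 \left(c{\left(13 \right)} + 23\right) = - 21 \left(\left(8 + 13\right) + 23\right) = - 21 \left(21 + 23\right) = \left(-21\right) 44 = -924$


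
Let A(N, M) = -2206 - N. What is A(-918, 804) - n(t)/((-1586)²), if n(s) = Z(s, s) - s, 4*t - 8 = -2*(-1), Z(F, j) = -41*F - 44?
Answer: -3239829899/2515396 ≈ -1288.0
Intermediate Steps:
Z(F, j) = -44 - 41*F
t = 5/2 (t = 2 + (-2*(-1))/4 = 2 + (¼)*2 = 2 + ½ = 5/2 ≈ 2.5000)
n(s) = -44 - 42*s (n(s) = (-44 - 41*s) - s = -44 - 42*s)
A(-918, 804) - n(t)/((-1586)²) = (-2206 - 1*(-918)) - (-44 - 42*5/2)/((-1586)²) = (-2206 + 918) - (-44 - 105)/2515396 = -1288 - (-149)/2515396 = -1288 - 1*(-149/2515396) = -1288 + 149/2515396 = -3239829899/2515396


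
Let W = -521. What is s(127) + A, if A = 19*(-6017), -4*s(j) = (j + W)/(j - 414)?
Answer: -65621599/574 ≈ -1.1432e+5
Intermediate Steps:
s(j) = -(-521 + j)/(4*(-414 + j)) (s(j) = -(j - 521)/(4*(j - 414)) = -(-521 + j)/(4*(-414 + j)))
A = -114323
s(127) + A = (521 - 1*127)/(4*(-414 + 127)) - 114323 = (1/4)*(521 - 127)/(-287) - 114323 = (1/4)*(-1/287)*394 - 114323 = -197/574 - 114323 = -65621599/574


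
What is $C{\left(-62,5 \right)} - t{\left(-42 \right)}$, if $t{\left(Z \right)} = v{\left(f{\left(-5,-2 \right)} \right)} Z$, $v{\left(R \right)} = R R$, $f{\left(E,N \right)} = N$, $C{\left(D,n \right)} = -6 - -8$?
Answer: $170$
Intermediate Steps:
$C{\left(D,n \right)} = 2$ ($C{\left(D,n \right)} = -6 + 8 = 2$)
$v{\left(R \right)} = R^{2}$
$t{\left(Z \right)} = 4 Z$ ($t{\left(Z \right)} = \left(-2\right)^{2} Z = 4 Z$)
$C{\left(-62,5 \right)} - t{\left(-42 \right)} = 2 - 4 \left(-42\right) = 2 - -168 = 2 + 168 = 170$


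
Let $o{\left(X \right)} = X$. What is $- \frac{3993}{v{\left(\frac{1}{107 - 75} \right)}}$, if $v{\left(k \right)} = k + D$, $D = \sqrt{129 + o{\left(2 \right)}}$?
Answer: $\frac{127776}{134143} - \frac{4088832 \sqrt{131}}{134143} \approx -347.92$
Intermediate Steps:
$D = \sqrt{131}$ ($D = \sqrt{129 + 2} = \sqrt{131} \approx 11.446$)
$v{\left(k \right)} = k + \sqrt{131}$
$- \frac{3993}{v{\left(\frac{1}{107 - 75} \right)}} = - \frac{3993}{\frac{1}{107 - 75} + \sqrt{131}} = - \frac{3993}{\frac{1}{32} + \sqrt{131}}$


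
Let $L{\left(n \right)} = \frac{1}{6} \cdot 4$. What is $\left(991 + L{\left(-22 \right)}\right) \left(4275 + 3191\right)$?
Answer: $\frac{22211350}{3} \approx 7.4038 \cdot 10^{6}$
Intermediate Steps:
$L{\left(n \right)} = \frac{2}{3}$ ($L{\left(n \right)} = \frac{1}{6} \cdot 4 = \frac{2}{3}$)
$\left(991 + L{\left(-22 \right)}\right) \left(4275 + 3191\right) = \left(991 + \frac{2}{3}\right) \left(4275 + 3191\right) = \frac{2975}{3} \cdot 7466 = \frac{22211350}{3}$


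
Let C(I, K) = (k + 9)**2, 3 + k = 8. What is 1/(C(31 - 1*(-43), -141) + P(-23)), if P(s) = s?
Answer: 1/173 ≈ 0.0057803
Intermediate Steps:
k = 5 (k = -3 + 8 = 5)
C(I, K) = 196 (C(I, K) = (5 + 9)**2 = 14**2 = 196)
1/(C(31 - 1*(-43), -141) + P(-23)) = 1/(196 - 23) = 1/173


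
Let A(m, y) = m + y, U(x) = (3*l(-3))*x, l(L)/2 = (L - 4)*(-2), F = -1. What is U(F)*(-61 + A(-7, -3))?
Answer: 5964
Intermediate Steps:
l(L) = 16 - 4*L (l(L) = 2*((L - 4)*(-2)) = 2*((-4 + L)*(-2)) = 2*(8 - 2*L) = 16 - 4*L)
U(x) = 84*x (U(x) = (3*(16 - 4*(-3)))*x = (3*(16 + 12))*x = (3*28)*x = 84*x)
U(F)*(-61 + A(-7, -3)) = (84*(-1))*(-61 + (-7 - 3)) = -84*(-61 - 10) = -84*(-71) = 5964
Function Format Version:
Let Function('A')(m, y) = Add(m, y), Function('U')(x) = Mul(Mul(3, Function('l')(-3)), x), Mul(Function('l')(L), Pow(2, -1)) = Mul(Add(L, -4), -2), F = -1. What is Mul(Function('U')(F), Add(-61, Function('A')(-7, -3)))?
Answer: 5964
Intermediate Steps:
Function('l')(L) = Add(16, Mul(-4, L)) (Function('l')(L) = Mul(2, Mul(Add(L, -4), -2)) = Mul(2, Mul(Add(-4, L), -2)) = Mul(2, Add(8, Mul(-2, L))) = Add(16, Mul(-4, L)))
Function('U')(x) = Mul(84, x) (Function('U')(x) = Mul(Mul(3, Add(16, Mul(-4, -3))), x) = Mul(Mul(3, Add(16, 12)), x) = Mul(Mul(3, 28), x) = Mul(84, x))
Mul(Function('U')(F), Add(-61, Function('A')(-7, -3))) = Mul(Mul(84, -1), Add(-61, Add(-7, -3))) = Mul(-84, Add(-61, -10)) = Mul(-84, -71) = 5964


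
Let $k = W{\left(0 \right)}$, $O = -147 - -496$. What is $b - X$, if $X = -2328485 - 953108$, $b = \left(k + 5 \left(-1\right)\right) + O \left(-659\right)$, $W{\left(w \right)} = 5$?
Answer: $3051602$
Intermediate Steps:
$O = 349$ ($O = -147 + 496 = 349$)
$k = 5$
$b = -229991$ ($b = \left(5 + 5 \left(-1\right)\right) + 349 \left(-659\right) = \left(5 - 5\right) - 229991 = 0 - 229991 = -229991$)
$X = -3281593$
$b - X = -229991 - -3281593 = -229991 + 3281593 = 3051602$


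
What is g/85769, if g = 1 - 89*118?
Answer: -10501/85769 ≈ -0.12243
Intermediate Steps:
g = -10501 (g = 1 - 10502 = -10501)
g/85769 = -10501/85769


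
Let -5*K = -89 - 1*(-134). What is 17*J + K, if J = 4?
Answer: 59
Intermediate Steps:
K = -9 (K = -(-89 - 1*(-134))/5 = -(-89 + 134)/5 = -⅕*45 = -9)
17*J + K = 17*4 - 9 = 68 - 9 = 59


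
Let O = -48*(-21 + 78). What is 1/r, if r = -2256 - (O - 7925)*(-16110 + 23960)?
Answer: 1/83686594 ≈ 1.1949e-8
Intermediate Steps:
O = -2736 (O = -48*57 = -2736)
r = 83686594 (r = -2256 - (-2736 - 7925)*(-16110 + 23960) = -2256 - (-10661)*7850 = -2256 - 1*(-83688850) = -2256 + 83688850 = 83686594)
1/r = 1/83686594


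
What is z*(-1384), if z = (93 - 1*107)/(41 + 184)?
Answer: 19376/225 ≈ 86.116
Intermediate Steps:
z = -14/225 (z = (93 - 107)/225 = -14*1/225 = -14/225 ≈ -0.062222)
z*(-1384) = -14/225*(-1384) = 19376/225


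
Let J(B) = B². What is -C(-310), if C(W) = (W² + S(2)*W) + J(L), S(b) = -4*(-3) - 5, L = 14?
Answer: -94126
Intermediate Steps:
S(b) = 7 (S(b) = 12 - 5 = 7)
C(W) = 196 + W² + 7*W (C(W) = (W² + 7*W) + 14² = (W² + 7*W) + 196 = 196 + W² + 7*W)
-C(-310) = -(196 + (-310)² + 7*(-310)) = -(196 + 96100 - 2170) = -1*94126 = -94126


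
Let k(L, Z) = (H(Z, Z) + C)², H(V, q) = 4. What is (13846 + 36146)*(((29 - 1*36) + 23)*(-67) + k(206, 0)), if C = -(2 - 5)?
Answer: -51141816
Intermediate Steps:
C = 3 (C = -1*(-3) = 3)
k(L, Z) = 49 (k(L, Z) = (4 + 3)² = 7² = 49)
(13846 + 36146)*(((29 - 1*36) + 23)*(-67) + k(206, 0)) = (13846 + 36146)*(((29 - 1*36) + 23)*(-67) + 49) = 49992*(((29 - 36) + 23)*(-67) + 49) = 49992*((-7 + 23)*(-67) + 49) = 49992*(16*(-67) + 49) = 49992*(-1072 + 49) = 49992*(-1023) = -51141816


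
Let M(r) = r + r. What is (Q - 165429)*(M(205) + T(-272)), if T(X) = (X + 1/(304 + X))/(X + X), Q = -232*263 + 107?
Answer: -47570808831/512 ≈ -9.2912e+7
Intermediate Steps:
M(r) = 2*r
Q = -60909 (Q = -61016 + 107 = -60909)
T(X) = (X + 1/(304 + X))/(2*X) (T(X) = (X + 1/(304 + X))/((2*X)) = (X + 1/(304 + X))*(1/(2*X)) = (X + 1/(304 + X))/(2*X))
(Q - 165429)*(M(205) + T(-272)) = (-60909 - 165429)*(2*205 + (1/2)*(1 + (-272)**2 + 304*(-272))/(-272*(304 - 272))) = -226338*(410 + (1/2)*(-1/272)*(1 + 73984 - 82688)/32) = -226338*(410 + (1/2)*(-1/272)*(1/32)*(-8703)) = -226338*(410 + 8703/17408) = -226338*7145983/17408 = -47570808831/512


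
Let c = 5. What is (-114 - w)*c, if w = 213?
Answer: -1635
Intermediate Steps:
(-114 - w)*c = (-114 - 1*213)*5 = (-114 - 213)*5 = -327*5 = -1635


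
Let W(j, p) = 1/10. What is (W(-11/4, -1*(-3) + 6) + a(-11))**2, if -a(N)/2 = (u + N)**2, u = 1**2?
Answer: 3996001/100 ≈ 39960.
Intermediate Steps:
u = 1
W(j, p) = 1/10
a(N) = -2*(1 + N)**2
(W(-11/4, -1*(-3) + 6) + a(-11))**2 = (1/10 - 2*(1 - 11)**2)**2 = (1/10 - 2*(-10)**2)**2 = (1/10 - 2*100)**2 = (1/10 - 200)**2 = (-1999/10)**2 = 3996001/100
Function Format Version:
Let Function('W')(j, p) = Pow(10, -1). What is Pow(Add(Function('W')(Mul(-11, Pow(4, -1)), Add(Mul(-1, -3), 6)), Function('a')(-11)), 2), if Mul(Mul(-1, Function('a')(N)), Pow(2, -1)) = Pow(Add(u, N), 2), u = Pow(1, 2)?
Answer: Rational(3996001, 100) ≈ 39960.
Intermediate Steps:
u = 1
Function('W')(j, p) = Rational(1, 10)
Function('a')(N) = Mul(-2, Pow(Add(1, N), 2))
Pow(Add(Function('W')(Mul(-11, Pow(4, -1)), Add(Mul(-1, -3), 6)), Function('a')(-11)), 2) = Pow(Add(Rational(1, 10), Mul(-2, Pow(Add(1, -11), 2))), 2) = Pow(Add(Rational(1, 10), Mul(-2, Pow(-10, 2))), 2) = Pow(Add(Rational(1, 10), Mul(-2, 100)), 2) = Pow(Add(Rational(1, 10), -200), 2) = Pow(Rational(-1999, 10), 2) = Rational(3996001, 100)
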